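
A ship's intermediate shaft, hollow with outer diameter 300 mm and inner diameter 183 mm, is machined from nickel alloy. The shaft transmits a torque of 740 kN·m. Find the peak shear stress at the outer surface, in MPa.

J = π(d_o⁴ − d_i⁴)/32 = π(0.300⁴ − 0.183⁴)/32 = 6.851×10^-4 m⁴.
τ_max = T·r/J = 740000 × 0.150 / 6.851×10^-4 = 1.620×10^8 Pa.

162 MPa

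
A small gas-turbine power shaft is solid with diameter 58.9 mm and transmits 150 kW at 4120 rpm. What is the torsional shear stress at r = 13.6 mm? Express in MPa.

ω = 2π·4120/60 = 431.4 rad/s, so T = P/ω = 150×10³ / 431.4 = 347.7 N·m.
J = πd⁴/32 = π(0.0589)⁴/32 = 1.182×10^-6 m⁴.
Shear stress varies linearly with radius: τ = T·r/J = 347.7 × 0.0136 / 1.182×10^-6 = 4.002×10^6 Pa.

4.00 MPa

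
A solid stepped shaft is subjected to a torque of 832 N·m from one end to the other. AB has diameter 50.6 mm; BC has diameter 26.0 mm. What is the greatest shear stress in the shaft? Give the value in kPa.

Under the same torque, τ_max = 16T/(πd³) is largest where d is smallest — segment BC (d = 26.0 mm).
τ_max = 16·832.0/(π·(0.0260)³) = 2.411×10^8 Pa.

241000 kPa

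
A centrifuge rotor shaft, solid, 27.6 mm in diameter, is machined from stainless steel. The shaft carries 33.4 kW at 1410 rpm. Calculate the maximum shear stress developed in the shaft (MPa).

54.8 MPa

ω = 2π·1410/60 = 147.7 rad/s, so T = P/ω = 33.4×10³ / 147.7 = 226.2 N·m.
J = πd⁴/32 = π(0.0276)⁴/32 = 5.697×10^-8 m⁴.
τ_max = T·r/J = 226.2 × 0.0138 / 5.697×10^-8 = 5.480×10^7 Pa.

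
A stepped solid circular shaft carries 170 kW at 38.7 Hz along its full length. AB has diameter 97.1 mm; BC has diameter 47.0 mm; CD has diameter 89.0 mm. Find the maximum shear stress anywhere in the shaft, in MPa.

34.3 MPa

ω = 2π·38.7 = 243.2 rad/s, so T = P/ω = 170×10³ / 243.2 = 699.1 N·m.
Under the same torque, τ_max = 16T/(πd³) is largest where d is smallest — segment BC (d = 47.0 mm).
τ_max = 16·699.1/(π·(0.0470)³) = 3.430×10^7 Pa.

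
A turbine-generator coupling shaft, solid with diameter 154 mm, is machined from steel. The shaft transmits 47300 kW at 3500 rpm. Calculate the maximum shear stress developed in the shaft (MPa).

ω = 2π·3500/60 = 366.5 rad/s, so T = P/ω = 47300×10³ / 366.5 = 129100 N·m.
J = πd⁴/32 = π(0.154)⁴/32 = 5.522×10^-5 m⁴.
τ_max = T·r/J = 129100 × 0.0770 / 5.522×10^-5 = 1.800×10^8 Pa.

180 MPa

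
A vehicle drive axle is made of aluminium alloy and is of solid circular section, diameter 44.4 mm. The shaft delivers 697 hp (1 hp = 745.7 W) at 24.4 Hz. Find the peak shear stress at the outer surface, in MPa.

197 MPa

ω = 2π·24.4 = 153.3 rad/s, so T = P/ω = 697×745.7 / 153.3 = 3390 N·m.
J = πd⁴/32 = π(0.0444)⁴/32 = 3.815×10^-7 m⁴.
τ_max = T·r/J = 3390 × 0.0222 / 3.815×10^-7 = 1.973×10^8 Pa.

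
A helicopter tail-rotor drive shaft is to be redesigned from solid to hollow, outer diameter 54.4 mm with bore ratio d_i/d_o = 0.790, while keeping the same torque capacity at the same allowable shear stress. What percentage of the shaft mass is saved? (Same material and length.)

47.8 %

Equal τ_max and T ⇒ the solid shaft needs d_s³ = d_o³(1−k⁴), so d_s = 54.4·(1−0.790⁴)^(1/3) = 46.15 mm.
Area ratio A_h/A_s = d_o²(1−k²)/d_s² = (1−k²)/(1−k⁴)^(2/3) = 0.5223.
Mass saving = 1 − 0.5223 = 47.8 %.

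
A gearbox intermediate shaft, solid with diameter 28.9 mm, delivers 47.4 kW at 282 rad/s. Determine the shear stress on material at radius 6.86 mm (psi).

ω = 282 rad/s, so T = P/ω = 47.4×10³ / 282.0 = 168.1 N·m.
J = πd⁴/32 = π(0.0289)⁴/32 = 6.848×10^-8 m⁴.
Shear stress varies linearly with radius: τ = T·r/J = 168.1 × 0.00686 / 6.848×10^-8 = 1.684×10^7 Pa.

2440 psi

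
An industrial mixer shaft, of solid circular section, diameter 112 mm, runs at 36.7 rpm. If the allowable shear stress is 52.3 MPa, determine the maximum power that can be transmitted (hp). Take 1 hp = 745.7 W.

J = πd⁴/32 = π(0.112)⁴/32 = 1.545×10^-5 m⁴.
T_max = τ_allow·J/r = 5.23×10^7 × 1.545×10^-5 / 0.0560 = 14430 N·m.
ω = 2π·36.7/60 = 3.843 rad/s, so P_max = T_max·ω = 5.545×10^4 W.

74.4 hp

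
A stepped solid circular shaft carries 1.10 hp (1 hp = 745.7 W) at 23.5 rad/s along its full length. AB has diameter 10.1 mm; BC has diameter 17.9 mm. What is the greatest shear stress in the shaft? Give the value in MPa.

ω = 23.5 rad/s, so T = P/ω = 1.10×745.7 / 23.50 = 34.91 N·m.
Under the same torque, τ_max = 16T/(πd³) is largest where d is smallest — segment AB (d = 10.1 mm).
τ_max = 16·34.91/(π·(0.0101)³) = 1.725×10^8 Pa.

173 MPa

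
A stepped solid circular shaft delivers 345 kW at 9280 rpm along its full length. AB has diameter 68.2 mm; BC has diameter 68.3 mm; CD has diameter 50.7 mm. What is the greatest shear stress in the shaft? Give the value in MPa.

ω = 2π·9280/60 = 971.8 rad/s, so T = P/ω = 345×10³ / 971.8 = 355.0 N·m.
Under the same torque, τ_max = 16T/(πd³) is largest where d is smallest — segment CD (d = 50.7 mm).
τ_max = 16·355.0/(π·(0.0507)³) = 1.387×10^7 Pa.

13.9 MPa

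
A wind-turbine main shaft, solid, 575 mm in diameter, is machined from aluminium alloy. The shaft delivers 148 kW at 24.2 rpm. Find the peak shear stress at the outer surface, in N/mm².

ω = 2π·24.2/60 = 2.534 rad/s, so T = P/ω = 148×10³ / 2.534 = 58400 N·m.
J = πd⁴/32 = π(0.575)⁴/32 = 0.01073 m⁴.
τ_max = T·r/J = 58400 × 0.287 / 0.01073 = 1.565×10^6 Pa.

1.56 N/mm²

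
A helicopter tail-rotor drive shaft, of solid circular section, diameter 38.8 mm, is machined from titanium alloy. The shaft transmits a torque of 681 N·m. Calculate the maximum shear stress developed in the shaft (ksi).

8.61 ksi

J = πd⁴/32 = π(0.0388)⁴/32 = 2.225×10^-7 m⁴.
τ_max = T·r/J = 681.0 × 0.0194 / 2.225×10^-7 = 5.938×10^7 Pa.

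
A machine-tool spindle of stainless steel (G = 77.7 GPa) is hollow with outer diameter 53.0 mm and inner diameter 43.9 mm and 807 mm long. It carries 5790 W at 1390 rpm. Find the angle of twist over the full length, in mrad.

ω = 2π·1390/60 = 145.6 rad/s, so T = P/ω = 5790 / 145.6 = 39.78 N·m.
J = π(d_o⁴ − d_i⁴)/32 = π(0.0530⁴ − 0.0439⁴)/32 = 4.100×10^-7 m⁴.
θ = T·L/(G·J) = 39.78 × 0.807 / (77.7×10⁹ × 4.100×10^-7) = 1.008×10^-3 rad.

1.01 mrad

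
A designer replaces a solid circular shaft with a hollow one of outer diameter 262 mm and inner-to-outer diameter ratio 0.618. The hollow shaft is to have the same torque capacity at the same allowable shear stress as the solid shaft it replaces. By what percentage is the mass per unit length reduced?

Equal τ_max and T ⇒ the solid shaft needs d_s³ = d_o³(1−k⁴), so d_s = 262·(1−0.618⁴)^(1/3) = 248.6 mm.
Area ratio A_h/A_s = d_o²(1−k²)/d_s² = (1−k²)/(1−k⁴)^(2/3) = 0.6866.
Mass saving = 1 − 0.6866 = 31.3 %.

31.3 %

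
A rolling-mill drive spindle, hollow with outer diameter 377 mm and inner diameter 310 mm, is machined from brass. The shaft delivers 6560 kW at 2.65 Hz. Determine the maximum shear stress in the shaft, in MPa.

69.0 MPa

ω = 2π·2.65 = 16.65 rad/s, so T = P/ω = 6560×10³ / 16.65 = 394000 N·m.
J = π(d_o⁴ − d_i⁴)/32 = π(0.377⁴ − 0.310⁴)/32 = 1.077×10^-3 m⁴.
τ_max = T·r/J = 394000 × 0.189 / 1.077×10^-3 = 6.899×10^7 Pa.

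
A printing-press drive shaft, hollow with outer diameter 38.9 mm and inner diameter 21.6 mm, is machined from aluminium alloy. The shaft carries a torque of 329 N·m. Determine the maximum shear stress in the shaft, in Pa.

J = π(d_o⁴ − d_i⁴)/32 = π(0.0389⁴ − 0.0216⁴)/32 = 2.034×10^-7 m⁴.
τ_max = T·r/J = 329.0 × 0.0194 / 2.034×10^-7 = 3.146×10^7 Pa.

3.15e7 Pa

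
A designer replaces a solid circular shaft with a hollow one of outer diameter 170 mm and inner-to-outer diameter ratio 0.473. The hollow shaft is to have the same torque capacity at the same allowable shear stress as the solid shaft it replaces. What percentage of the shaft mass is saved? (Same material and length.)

Equal τ_max and T ⇒ the solid shaft needs d_s³ = d_o³(1−k⁴), so d_s = 170·(1−0.473⁴)^(1/3) = 167.1 mm.
Area ratio A_h/A_s = d_o²(1−k²)/d_s² = (1−k²)/(1−k⁴)^(2/3) = 0.8033.
Mass saving = 1 − 0.8033 = 19.7 %.

19.7 %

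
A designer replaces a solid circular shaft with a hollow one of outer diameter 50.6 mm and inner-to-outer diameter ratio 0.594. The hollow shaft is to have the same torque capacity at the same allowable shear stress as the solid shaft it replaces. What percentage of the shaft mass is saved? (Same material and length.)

29.3 %

Equal τ_max and T ⇒ the solid shaft needs d_s³ = d_o³(1−k⁴), so d_s = 50.6·(1−0.594⁴)^(1/3) = 48.41 mm.
Area ratio A_h/A_s = d_o²(1−k²)/d_s² = (1−k²)/(1−k⁴)^(2/3) = 0.7071.
Mass saving = 1 − 0.7071 = 29.3 %.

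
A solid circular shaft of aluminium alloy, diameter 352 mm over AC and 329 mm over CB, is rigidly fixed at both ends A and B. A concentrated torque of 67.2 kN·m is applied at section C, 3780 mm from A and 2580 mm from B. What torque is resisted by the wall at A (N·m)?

31700 N·m

Compatibility: T_A·a/J_AC = T_B·b/J_CB with T_A + T_B = T₀.
J_AC = 1.51×10^-3 m⁴, J_CB = 1.15×10^-3 m⁴, so T_A = T₀·(J_AC/a)/((J_AC/a)+(J_CB/b)) = 31730 N·m, T_B = 35470 N·m.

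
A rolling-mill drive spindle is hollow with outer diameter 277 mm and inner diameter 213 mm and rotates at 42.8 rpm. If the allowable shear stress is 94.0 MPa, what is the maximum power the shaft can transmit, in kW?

J = π(d_o⁴ − d_i⁴)/32 = π(0.277⁴ − 0.213⁴)/32 = 3.759×10^-4 m⁴.
T_max = τ_allow·J/r = 9.40×10^7 × 3.759×10^-4 / 0.139 = 255100 N·m.
ω = 2π·42.8/60 = 4.482 rad/s, so P_max = T_max·ω = 1.143×10^6 W.

1140 kW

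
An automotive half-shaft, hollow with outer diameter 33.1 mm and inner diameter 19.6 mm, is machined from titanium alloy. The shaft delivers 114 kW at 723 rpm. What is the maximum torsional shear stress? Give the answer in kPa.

ω = 2π·723/60 = 75.71 rad/s, so T = P/ω = 114×10³ / 75.71 = 1506 N·m.
J = π(d_o⁴ − d_i⁴)/32 = π(0.0331⁴ − 0.0196⁴)/32 = 1.034×10^-7 m⁴.
τ_max = T·r/J = 1506 × 0.0166 / 1.034×10^-7 = 2.411×10^8 Pa.

241000 kPa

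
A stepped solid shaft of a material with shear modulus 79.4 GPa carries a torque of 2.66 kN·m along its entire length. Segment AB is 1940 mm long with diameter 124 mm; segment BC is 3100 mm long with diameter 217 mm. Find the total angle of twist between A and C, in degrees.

0.188°

J_AB = π(0.124)⁴/32 = 2.32×10^-5 m⁴; J_BC = π(0.217)⁴/32 = 2.18×10^-4 m⁴.
θ = (T/G)·Σ L_i/J_i = (2660/79.4×10⁹)·(1.94/2.32×10^-5 + 3.10/2.18×10^-4) = 3.277×10^-3 rad.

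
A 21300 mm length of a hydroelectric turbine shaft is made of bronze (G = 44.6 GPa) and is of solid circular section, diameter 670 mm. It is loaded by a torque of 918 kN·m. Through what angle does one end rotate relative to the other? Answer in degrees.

1.27°

J = πd⁴/32 = π(0.670)⁴/32 = 0.01978 m⁴.
θ = T·L/(G·J) = 918000 × 21.3 / (44.6×10⁹ × 0.01978) = 0.02216 rad.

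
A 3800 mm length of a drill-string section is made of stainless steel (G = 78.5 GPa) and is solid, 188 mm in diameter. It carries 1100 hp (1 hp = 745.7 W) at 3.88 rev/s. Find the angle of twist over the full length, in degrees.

ω = 2π·3.88 = 24.38 rad/s, so T = P/ω = 1100×745.7 / 24.38 = 33650 N·m.
J = πd⁴/32 = π(0.188)⁴/32 = 1.226×10^-4 m⁴.
θ = T·L/(G·J) = 33650 × 3.80 / (78.5×10⁹ × 1.226×10^-4) = 0.01328 rad.

0.761°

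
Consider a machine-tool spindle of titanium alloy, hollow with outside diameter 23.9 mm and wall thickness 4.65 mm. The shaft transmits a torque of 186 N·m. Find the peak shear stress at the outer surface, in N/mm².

J = π(d_o⁴ − d_i⁴)/32 = π(0.0239⁴ − 0.0146⁴)/32 = 2.757×10^-8 m⁴.
τ_max = T·r/J = 186.0 × 0.0119 / 2.757×10^-8 = 8.062×10^7 Pa.

80.6 N/mm²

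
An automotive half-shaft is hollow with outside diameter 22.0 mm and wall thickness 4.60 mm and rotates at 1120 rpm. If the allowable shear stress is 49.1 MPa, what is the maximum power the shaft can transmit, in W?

10700 W

J = π(d_o⁴ − d_i⁴)/32 = π(0.0220⁴ − 0.0128⁴)/32 = 2.036×10^-8 m⁴.
T_max = τ_allow·J/r = 4.91×10^7 × 2.036×10^-8 / 0.0110 = 90.89 N·m.
ω = 2π·1120/60 = 117.3 rad/s, so P_max = T_max·ω = 1.066×10^4 W.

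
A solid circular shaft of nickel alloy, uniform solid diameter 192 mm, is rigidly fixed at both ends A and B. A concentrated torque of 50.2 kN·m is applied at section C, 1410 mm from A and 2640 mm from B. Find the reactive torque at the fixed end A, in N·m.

32700 N·m

With uniform GJ and both ends fixed, compatibility θ_AC = θ_CB gives T_A·a = T_B·b, together with T_A + T_B = T₀.
T_A = T₀·b/(a+b) = 50200·2640/4050 = 32720 N·m; T_B = 17480 N·m.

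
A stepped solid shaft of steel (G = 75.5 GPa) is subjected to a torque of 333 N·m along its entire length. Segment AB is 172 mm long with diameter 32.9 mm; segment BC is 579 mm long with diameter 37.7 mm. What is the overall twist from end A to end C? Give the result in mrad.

J_AB = π(0.0329)⁴/32 = 1.15×10^-7 m⁴; J_BC = π(0.0377)⁴/32 = 1.98×10^-7 m⁴.
θ = (T/G)·Σ L_i/J_i = (333.0/75.5×10⁹)·(0.172/1.15×10^-7 + 0.579/1.98×10^-7) = 0.01947 rad.

19.5 mrad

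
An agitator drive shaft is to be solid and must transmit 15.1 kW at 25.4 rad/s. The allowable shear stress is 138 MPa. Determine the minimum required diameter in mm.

28.0 mm

ω = 25.4 rad/s, so T = P/ω = 15.1×10³ / 25.40 = 594.5 N·m.
For a solid shaft τ_max = 16T/(πd³), so d = (16T/(π τ_allow))^(1/3) = (16·594.5/(π·1.38×10^8))^(1/3) = 0.02799 m.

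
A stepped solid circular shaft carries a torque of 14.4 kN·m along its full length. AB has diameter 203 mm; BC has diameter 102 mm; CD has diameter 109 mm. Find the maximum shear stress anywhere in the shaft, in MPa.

69.1 MPa

Under the same torque, τ_max = 16T/(πd³) is largest where d is smallest — segment BC (d = 102 mm).
τ_max = 16·14400/(π·(0.102)³) = 6.911×10^7 Pa.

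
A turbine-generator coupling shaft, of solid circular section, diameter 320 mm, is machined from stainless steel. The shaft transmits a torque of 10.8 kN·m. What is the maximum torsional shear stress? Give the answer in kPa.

J = πd⁴/32 = π(0.320)⁴/32 = 1.029×10^-3 m⁴.
τ_max = T·r/J = 10800 × 0.160 / 1.029×10^-3 = 1.679×10^6 Pa.

1680 kPa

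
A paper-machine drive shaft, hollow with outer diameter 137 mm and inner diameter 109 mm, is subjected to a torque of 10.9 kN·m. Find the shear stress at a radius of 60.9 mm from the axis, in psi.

4650 psi

J = π(d_o⁴ − d_i⁴)/32 = π(0.137⁴ − 0.109⁴)/32 = 2.073×10^-5 m⁴.
Shear stress varies linearly with radius: τ = T·r/J = 10900 × 0.0609 / 2.073×10^-5 = 3.203×10^7 Pa.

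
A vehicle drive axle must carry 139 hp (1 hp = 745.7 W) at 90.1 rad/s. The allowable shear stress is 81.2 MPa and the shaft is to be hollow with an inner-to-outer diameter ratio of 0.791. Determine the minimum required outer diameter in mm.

ω = 90.1 rad/s, so T = P/ω = 139×745.7 / 90.10 = 1150 N·m.
For a hollow shaft with d_i/d_o = 0.791: τ_max = 16T/(π d_o³ (1−k⁴)), so d_o = [16T/(π τ_allow (1−k⁴))]^(1/3) = [16·1150/(π·8.12×10^7·0.6085)]^(1/3) = 0.04913 m.

49.1 mm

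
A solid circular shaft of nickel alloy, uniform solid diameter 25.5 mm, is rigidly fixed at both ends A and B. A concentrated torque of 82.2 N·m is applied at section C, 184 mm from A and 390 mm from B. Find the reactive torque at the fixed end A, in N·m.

With uniform GJ and both ends fixed, compatibility θ_AC = θ_CB gives T_A·a = T_B·b, together with T_A + T_B = T₀.
T_A = T₀·b/(a+b) = 82.20·390/574.0 = 55.85 N·m; T_B = 26.35 N·m.

55.9 N·m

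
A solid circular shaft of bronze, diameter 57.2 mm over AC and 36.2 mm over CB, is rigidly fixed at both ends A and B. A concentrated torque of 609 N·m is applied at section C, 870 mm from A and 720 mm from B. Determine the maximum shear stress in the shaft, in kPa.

Compatibility: T_A·a/J_AC = T_B·b/J_CB with T_A + T_B = T₀.
J_AC = 1.05×10^-6 m⁴, J_CB = 1.69×10^-7 m⁴, so T_A = T₀·(J_AC/a)/((J_AC/a)+(J_CB/b)) = 510.1 N·m, T_B = 98.88 N·m.
τ in each portion: τ_AC = 1.39×10^7 Pa, τ_CB = 1.06×10^7 Pa; maximum is in AC.
τ_max = T_AC·r/J = 510.1·0.0286/1.05×10^-6 = 1.388×10^7 Pa.

13900 kPa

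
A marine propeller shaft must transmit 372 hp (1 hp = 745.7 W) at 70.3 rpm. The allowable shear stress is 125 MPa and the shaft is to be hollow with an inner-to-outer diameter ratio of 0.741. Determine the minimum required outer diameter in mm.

ω = 2π·70.3/60 = 7.362 rad/s, so T = P/ω = 372×745.7 / 7.362 = 37680 N·m.
For a hollow shaft with d_i/d_o = 0.741: τ_max = 16T/(π d_o³ (1−k⁴)), so d_o = [16T/(π τ_allow (1−k⁴))]^(1/3) = [16·37680/(π·1.25×10^8·0.6985)]^(1/3) = 0.1300 m.

130 mm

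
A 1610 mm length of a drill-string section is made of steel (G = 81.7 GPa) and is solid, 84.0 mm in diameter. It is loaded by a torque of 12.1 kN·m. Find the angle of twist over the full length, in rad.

J = πd⁴/32 = π(0.0840)⁴/32 = 4.888×10^-6 m⁴.
θ = T·L/(G·J) = 12100 × 1.61 / (81.7×10⁹ × 4.888×10^-6) = 0.04878 rad.

0.0488 rad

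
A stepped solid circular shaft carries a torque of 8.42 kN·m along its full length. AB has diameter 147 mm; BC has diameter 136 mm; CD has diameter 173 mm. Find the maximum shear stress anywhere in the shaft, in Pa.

Under the same torque, τ_max = 16T/(πd³) is largest where d is smallest — segment BC (d = 136 mm).
τ_max = 16·8420/(π·(0.136)³) = 1.705×10^7 Pa.

1.70e7 Pa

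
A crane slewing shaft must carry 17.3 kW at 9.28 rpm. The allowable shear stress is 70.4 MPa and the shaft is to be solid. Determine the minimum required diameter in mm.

ω = 2π·9.28/60 = 0.9718 rad/s, so T = P/ω = 17.3×10³ / 0.9718 = 17800 N·m.
For a solid shaft τ_max = 16T/(πd³), so d = (16T/(π τ_allow))^(1/3) = (16·17800/(π·7.04×10^7))^(1/3) = 0.1088 m.

109 mm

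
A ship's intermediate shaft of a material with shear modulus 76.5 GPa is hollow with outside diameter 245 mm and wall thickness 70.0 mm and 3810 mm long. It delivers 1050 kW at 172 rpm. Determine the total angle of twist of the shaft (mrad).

8.49 mrad

ω = 2π·172/60 = 18.01 rad/s, so T = P/ω = 1050×10³ / 18.01 = 58300 N·m.
J = π(d_o⁴ − d_i⁴)/32 = π(0.245⁴ − 0.105⁴)/32 = 3.418×10^-4 m⁴.
θ = T·L/(G·J) = 58300 × 3.81 / (76.5×10⁹ × 3.418×10^-4) = 8.494×10^-3 rad.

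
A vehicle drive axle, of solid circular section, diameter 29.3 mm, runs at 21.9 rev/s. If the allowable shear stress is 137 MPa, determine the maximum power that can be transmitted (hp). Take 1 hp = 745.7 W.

125 hp

J = πd⁴/32 = π(0.0293)⁴/32 = 7.236×10^-8 m⁴.
T_max = τ_allow·J/r = 1.37×10^8 × 7.236×10^-8 / 0.0146 = 676.6 N·m.
ω = 2π·21.9 = 137.6 rad/s, so P_max = T_max·ω = 9.311×10^4 W.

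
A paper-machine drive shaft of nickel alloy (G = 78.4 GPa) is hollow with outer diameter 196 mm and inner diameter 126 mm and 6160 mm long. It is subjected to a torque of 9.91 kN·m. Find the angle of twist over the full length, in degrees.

J = π(d_o⁴ − d_i⁴)/32 = π(0.196⁴ − 0.126⁴)/32 = 1.201×10^-4 m⁴.
θ = T·L/(G·J) = 9910 × 6.16 / (78.4×10⁹ × 1.201×10^-4) = 6.481×10^-3 rad.

0.371°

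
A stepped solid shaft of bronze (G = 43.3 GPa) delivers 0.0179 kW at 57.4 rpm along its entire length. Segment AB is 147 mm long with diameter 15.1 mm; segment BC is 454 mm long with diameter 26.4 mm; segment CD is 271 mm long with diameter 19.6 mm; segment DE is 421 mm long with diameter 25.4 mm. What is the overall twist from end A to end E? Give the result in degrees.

ω = 2π·57.4/60 = 6.011 rad/s, so T = P/ω = 0.0179×10³ / 6.011 = 2.978 N·m.
J_AB = π(0.0151)⁴/32 = 5.10×10^-9 m⁴; J_BC = π(0.0264)⁴/32 = 4.77×10^-8 m⁴; J_CD = π(0.0196)⁴/32 = 1.45×10^-8 m⁴; J_DE = π(0.0254)⁴/32 = 4.09×10^-8 m⁴.
θ = (T/G)·Σ L_i/J_i = (2.978/43.3×10⁹)·(0.147/5.10×10^-9 + 0.454/4.77×10^-8 + 0.271/1.45×10^-8 + 0.421/4.09×10^-8) = 4.630×10^-3 rad.

0.265°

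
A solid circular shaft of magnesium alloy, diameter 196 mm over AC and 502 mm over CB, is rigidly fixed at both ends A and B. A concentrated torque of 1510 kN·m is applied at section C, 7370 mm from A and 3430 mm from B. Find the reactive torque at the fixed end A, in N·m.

16200 N·m

Compatibility: T_A·a/J_AC = T_B·b/J_CB with T_A + T_B = T₀.
J_AC = 1.45×10^-4 m⁴, J_CB = 6.23×10^-3 m⁴, so T_A = T₀·(J_AC/a)/((J_AC/a)+(J_CB/b)) = 16160 N·m, T_B = 1.494e6 N·m.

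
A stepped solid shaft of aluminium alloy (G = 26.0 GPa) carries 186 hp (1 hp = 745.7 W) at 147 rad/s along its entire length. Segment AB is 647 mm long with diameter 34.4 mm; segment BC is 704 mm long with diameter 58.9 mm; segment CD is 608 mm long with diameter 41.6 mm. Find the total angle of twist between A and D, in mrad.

ω = 147 rad/s, so T = P/ω = 186×745.7 / 147.0 = 943.5 N·m.
J_AB = π(0.0344)⁴/32 = 1.37×10^-7 m⁴; J_BC = π(0.0589)⁴/32 = 1.18×10^-6 m⁴; J_CD = π(0.0416)⁴/32 = 2.94×10^-7 m⁴.
θ = (T/G)·Σ L_i/J_i = (943.5/26.0×10⁹)·(0.647/1.37×10^-7 + 0.704/1.18×10^-6 + 0.608/2.94×10^-7) = 0.2675 rad.

267 mrad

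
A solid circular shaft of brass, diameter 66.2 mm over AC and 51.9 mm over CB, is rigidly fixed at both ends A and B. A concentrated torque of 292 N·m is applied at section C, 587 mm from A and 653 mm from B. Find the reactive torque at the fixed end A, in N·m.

218 N·m

Compatibility: T_A·a/J_AC = T_B·b/J_CB with T_A + T_B = T₀.
J_AC = 1.89×10^-6 m⁴, J_CB = 7.12×10^-7 m⁴, so T_A = T₀·(J_AC/a)/((J_AC/a)+(J_CB/b)) = 218.0 N·m, T_B = 74.02 N·m.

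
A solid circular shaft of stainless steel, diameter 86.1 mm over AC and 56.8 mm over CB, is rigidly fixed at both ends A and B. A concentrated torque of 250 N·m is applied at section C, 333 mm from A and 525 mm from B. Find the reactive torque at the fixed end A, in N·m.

223 N·m

Compatibility: T_A·a/J_AC = T_B·b/J_CB with T_A + T_B = T₀.
J_AC = 5.40×10^-6 m⁴, J_CB = 1.02×10^-6 m⁴, so T_A = T₀·(J_AC/a)/((J_AC/a)+(J_CB/b)) = 223.2 N·m, T_B = 26.81 N·m.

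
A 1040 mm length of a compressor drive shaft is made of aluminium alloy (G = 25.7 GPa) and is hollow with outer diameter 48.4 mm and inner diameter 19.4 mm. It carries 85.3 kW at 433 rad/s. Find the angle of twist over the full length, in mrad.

15.2 mrad

ω = 433 rad/s, so T = P/ω = 85.3×10³ / 433.0 = 197.0 N·m.
J = π(d_o⁴ − d_i⁴)/32 = π(0.0484⁴ − 0.0194⁴)/32 = 5.248×10^-7 m⁴.
θ = T·L/(G·J) = 197.0 × 1.04 / (25.7×10⁹ × 5.248×10^-7) = 0.01519 rad.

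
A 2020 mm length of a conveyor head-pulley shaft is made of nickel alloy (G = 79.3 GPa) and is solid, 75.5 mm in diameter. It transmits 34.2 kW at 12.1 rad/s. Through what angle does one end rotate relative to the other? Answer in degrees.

1.29°

ω = 12.1 rad/s, so T = P/ω = 34.2×10³ / 12.10 = 2826 N·m.
J = πd⁴/32 = π(0.0755)⁴/32 = 3.190×10^-6 m⁴.
θ = T·L/(G·J) = 2826 × 2.02 / (79.3×10⁹ × 3.190×10^-6) = 0.02257 rad.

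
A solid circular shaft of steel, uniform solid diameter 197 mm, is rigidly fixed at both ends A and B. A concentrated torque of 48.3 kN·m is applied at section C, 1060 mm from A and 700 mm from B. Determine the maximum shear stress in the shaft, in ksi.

2.81 ksi

With uniform GJ and both ends fixed, compatibility θ_AC = θ_CB gives T_A·a = T_B·b, together with T_A + T_B = T₀.
T_A = T₀·b/(a+b) = 48300·700/1760 = 19210 N·m; T_B = 29090 N·m.
τ in each portion: τ_AC = 1.28×10^7 Pa, τ_CB = 1.94×10^7 Pa; maximum is in CB.
τ_max = T_CB·r/J = 29090·0.0985/1.48×10^-4 = 1.938×10^7 Pa.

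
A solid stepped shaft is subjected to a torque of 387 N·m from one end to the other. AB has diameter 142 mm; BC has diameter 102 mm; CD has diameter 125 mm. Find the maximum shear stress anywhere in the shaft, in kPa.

1860 kPa

Under the same torque, τ_max = 16T/(πd³) is largest where d is smallest — segment BC (d = 102 mm).
τ_max = 16·387.0/(π·(0.102)³) = 1.857×10^6 Pa.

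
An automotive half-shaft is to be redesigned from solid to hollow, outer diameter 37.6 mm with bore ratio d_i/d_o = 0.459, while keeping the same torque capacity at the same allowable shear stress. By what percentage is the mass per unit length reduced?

18.6 %

Equal τ_max and T ⇒ the solid shaft needs d_s³ = d_o³(1−k⁴), so d_s = 37.6·(1−0.459⁴)^(1/3) = 37.04 mm.
Area ratio A_h/A_s = d_o²(1−k²)/d_s² = (1−k²)/(1−k⁴)^(2/3) = 0.8136.
Mass saving = 1 − 0.8136 = 18.6 %.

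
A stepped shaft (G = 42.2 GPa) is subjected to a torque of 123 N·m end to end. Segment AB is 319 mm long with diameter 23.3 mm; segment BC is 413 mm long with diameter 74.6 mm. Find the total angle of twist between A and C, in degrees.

J_AB = π(0.0233)⁴/32 = 2.89×10^-8 m⁴; J_BC = π(0.0746)⁴/32 = 3.04×10^-6 m⁴.
θ = (T/G)·Σ L_i/J_i = (123.0/42.2×10⁹)·(0.319/2.89×10^-8 + 0.413/3.04×10^-6) = 0.03253 rad.

1.86°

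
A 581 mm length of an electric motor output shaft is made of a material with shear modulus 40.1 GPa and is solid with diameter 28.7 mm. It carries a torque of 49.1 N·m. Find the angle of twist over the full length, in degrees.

J = πd⁴/32 = π(0.0287)⁴/32 = 6.661×10^-8 m⁴.
θ = T·L/(G·J) = 49.10 × 0.581 / (40.1×10⁹ × 6.661×10^-8) = 0.01068 rad.

0.612°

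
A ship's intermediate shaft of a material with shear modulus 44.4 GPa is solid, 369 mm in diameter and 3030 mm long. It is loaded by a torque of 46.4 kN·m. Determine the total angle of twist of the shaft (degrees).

0.0997°

J = πd⁴/32 = π(0.369)⁴/32 = 1.820×10^-3 m⁴.
θ = T·L/(G·J) = 46400 × 3.03 / (44.4×10⁹ × 1.820×10^-3) = 1.740×10^-3 rad.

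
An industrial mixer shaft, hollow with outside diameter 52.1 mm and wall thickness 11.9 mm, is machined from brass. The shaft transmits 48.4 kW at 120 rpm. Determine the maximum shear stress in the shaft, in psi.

ω = 2π·120/60 = 12.57 rad/s, so T = P/ω = 48.4×10³ / 12.57 = 3852 N·m.
J = π(d_o⁴ − d_i⁴)/32 = π(0.0521⁴ − 0.0283⁴)/32 = 6.604×10^-7 m⁴.
τ_max = T·r/J = 3852 × 0.0261 / 6.604×10^-7 = 1.519×10^8 Pa.

22000 psi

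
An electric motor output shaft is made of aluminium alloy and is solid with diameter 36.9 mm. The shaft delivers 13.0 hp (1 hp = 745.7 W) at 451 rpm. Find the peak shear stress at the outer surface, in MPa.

ω = 2π·451/60 = 47.23 rad/s, so T = P/ω = 13.0×745.7 / 47.23 = 205.3 N·m.
J = πd⁴/32 = π(0.0369)⁴/32 = 1.820×10^-7 m⁴.
τ_max = T·r/J = 205.3 × 0.0184 / 1.820×10^-7 = 2.081×10^7 Pa.

20.8 MPa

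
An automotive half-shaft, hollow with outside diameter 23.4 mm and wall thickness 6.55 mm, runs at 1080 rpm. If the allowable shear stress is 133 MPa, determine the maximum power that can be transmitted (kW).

36.4 kW

J = π(d_o⁴ − d_i⁴)/32 = π(0.0234⁴ − 0.0103⁴)/32 = 2.833×10^-8 m⁴.
T_max = τ_allow·J/r = 1.33×10^8 × 2.833×10^-8 / 0.0117 = 322.0 N·m.
ω = 2π·1080/60 = 113.1 rad/s, so P_max = T_max·ω = 3.642×10^4 W.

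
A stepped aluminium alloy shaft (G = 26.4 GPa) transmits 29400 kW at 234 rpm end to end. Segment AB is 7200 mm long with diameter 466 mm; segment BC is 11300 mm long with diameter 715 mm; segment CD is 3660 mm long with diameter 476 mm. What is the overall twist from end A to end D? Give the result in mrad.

ω = 2π·234/60 = 24.50 rad/s, so T = P/ω = 29400×10³ / 24.50 = 1.200e6 N·m.
J_AB = π(0.466)⁴/32 = 4.63×10^-3 m⁴; J_BC = π(0.715)⁴/32 = 0.0257 m⁴; J_CD = π(0.476)⁴/32 = 5.04×10^-3 m⁴.
θ = (T/G)·Σ L_i/J_i = (1.200e6/26.4×10⁹)·(7.20/4.63×10^-3 + 11.3/0.0257 + 3.66/5.04×10^-3) = 0.1237 rad.

124 mrad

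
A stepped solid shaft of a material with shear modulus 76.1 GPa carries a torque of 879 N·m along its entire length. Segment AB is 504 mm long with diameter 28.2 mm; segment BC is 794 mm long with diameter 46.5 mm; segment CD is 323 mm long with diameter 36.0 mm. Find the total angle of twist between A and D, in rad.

J_AB = π(0.0282)⁴/32 = 6.21×10^-8 m⁴; J_BC = π(0.0465)⁴/32 = 4.59×10^-7 m⁴; J_CD = π(0.0360)⁴/32 = 1.65×10^-7 m⁴.
θ = (T/G)·Σ L_i/J_i = (879.0/76.1×10⁹)·(0.504/6.21×10^-8 + 0.794/4.59×10^-7 + 0.323/1.65×10^-7) = 0.1364 rad.

0.136 rad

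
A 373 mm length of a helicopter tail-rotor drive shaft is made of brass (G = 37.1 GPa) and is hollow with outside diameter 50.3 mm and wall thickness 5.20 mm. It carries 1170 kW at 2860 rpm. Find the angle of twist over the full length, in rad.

ω = 2π·2860/60 = 299.5 rad/s, so T = P/ω = 1170×10³ / 299.5 = 3907 N·m.
J = π(d_o⁴ − d_i⁴)/32 = π(0.0503⁴ − 0.0399⁴)/32 = 3.796×10^-7 m⁴.
θ = T·L/(G·J) = 3907 × 0.373 / (37.1×10⁹ × 3.796×10^-7) = 0.1035 rad.

0.103 rad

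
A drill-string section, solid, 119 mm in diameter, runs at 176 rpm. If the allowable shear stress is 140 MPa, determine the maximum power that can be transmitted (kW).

854 kW

J = πd⁴/32 = π(0.119)⁴/32 = 1.969×10^-5 m⁴.
T_max = τ_allow·J/r = 1.40×10^8 × 1.969×10^-5 / 0.0595 = 46320 N·m.
ω = 2π·176/60 = 18.43 rad/s, so P_max = T_max·ω = 8.538×10^5 W.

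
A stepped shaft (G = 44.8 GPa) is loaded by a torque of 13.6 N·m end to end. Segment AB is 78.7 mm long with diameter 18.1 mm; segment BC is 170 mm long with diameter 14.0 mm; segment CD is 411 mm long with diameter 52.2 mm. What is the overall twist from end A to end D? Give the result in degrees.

J_AB = π(0.0181)⁴/32 = 1.05×10^-8 m⁴; J_BC = π(0.0140)⁴/32 = 3.77×10^-9 m⁴; J_CD = π(0.0522)⁴/32 = 7.29×10^-7 m⁴.
θ = (T/G)·Σ L_i/J_i = (13.60/44.8×10⁹)·(0.0787/1.05×10^-8 + 0.170/3.77×10^-9 + 0.411/7.29×10^-7) = 0.01612 rad.

0.924°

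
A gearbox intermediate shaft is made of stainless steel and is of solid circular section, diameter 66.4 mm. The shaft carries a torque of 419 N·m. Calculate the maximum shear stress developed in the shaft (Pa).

7.29e6 Pa

J = πd⁴/32 = π(0.0664)⁴/32 = 1.908×10^-6 m⁴.
τ_max = T·r/J = 419.0 × 0.0332 / 1.908×10^-6 = 7.289×10^6 Pa.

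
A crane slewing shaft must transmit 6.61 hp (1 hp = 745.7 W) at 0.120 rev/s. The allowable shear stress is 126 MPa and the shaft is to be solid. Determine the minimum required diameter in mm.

64.2 mm

ω = 2π·0.120 = 0.7540 rad/s, so T = P/ω = 6.61×745.7 / 0.7540 = 6537 N·m.
For a solid shaft τ_max = 16T/(πd³), so d = (16T/(π τ_allow))^(1/3) = (16·6537/(π·1.26×10^8))^(1/3) = 0.06417 m.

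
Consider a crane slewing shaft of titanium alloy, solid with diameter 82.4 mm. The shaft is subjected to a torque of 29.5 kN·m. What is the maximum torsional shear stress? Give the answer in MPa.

269 MPa

J = πd⁴/32 = π(0.0824)⁴/32 = 4.526×10^-6 m⁴.
τ_max = T·r/J = 29500 × 0.0412 / 4.526×10^-6 = 2.685×10^8 Pa.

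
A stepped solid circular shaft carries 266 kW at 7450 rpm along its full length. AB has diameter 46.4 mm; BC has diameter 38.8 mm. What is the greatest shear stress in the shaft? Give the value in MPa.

29.7 MPa

ω = 2π·7450/60 = 780.2 rad/s, so T = P/ω = 266×10³ / 780.2 = 341.0 N·m.
Under the same torque, τ_max = 16T/(πd³) is largest where d is smallest — segment BC (d = 38.8 mm).
τ_max = 16·341.0/(π·(0.0388)³) = 2.973×10^7 Pa.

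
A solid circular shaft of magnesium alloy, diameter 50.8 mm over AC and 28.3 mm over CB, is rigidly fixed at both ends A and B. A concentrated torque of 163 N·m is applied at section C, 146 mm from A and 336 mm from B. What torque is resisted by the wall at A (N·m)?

Compatibility: T_A·a/J_AC = T_B·b/J_CB with T_A + T_B = T₀.
J_AC = 6.54×10^-7 m⁴, J_CB = 6.30×10^-8 m⁴, so T_A = T₀·(J_AC/a)/((J_AC/a)+(J_CB/b)) = 156.5 N·m, T_B = 6.548 N·m.

156 N·m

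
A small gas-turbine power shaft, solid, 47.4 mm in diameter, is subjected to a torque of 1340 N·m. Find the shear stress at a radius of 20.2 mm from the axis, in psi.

7920 psi

J = πd⁴/32 = π(0.0474)⁴/32 = 4.956×10^-7 m⁴.
Shear stress varies linearly with radius: τ = T·r/J = 1340 × 0.0202 / 4.956×10^-7 = 5.462×10^7 Pa.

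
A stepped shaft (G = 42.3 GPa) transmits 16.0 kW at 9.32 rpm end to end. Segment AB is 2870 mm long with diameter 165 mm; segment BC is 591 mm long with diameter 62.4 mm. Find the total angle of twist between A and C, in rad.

0.169 rad

ω = 2π·9.32/60 = 0.9760 rad/s, so T = P/ω = 16.0×10³ / 0.9760 = 16390 N·m.
J_AB = π(0.165)⁴/32 = 7.28×10^-5 m⁴; J_BC = π(0.0624)⁴/32 = 1.49×10^-6 m⁴.
θ = (T/G)·Σ L_i/J_i = (16390/42.3×10⁹)·(2.87/7.28×10^-5 + 0.591/1.49×10^-6) = 0.1692 rad.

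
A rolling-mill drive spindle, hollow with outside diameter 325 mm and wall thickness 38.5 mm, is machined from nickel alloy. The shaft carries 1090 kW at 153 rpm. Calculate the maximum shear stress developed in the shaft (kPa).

15300 kPa

ω = 2π·153/60 = 16.02 rad/s, so T = P/ω = 1090×10³ / 16.02 = 68030 N·m.
J = π(d_o⁴ − d_i⁴)/32 = π(0.325⁴ − 0.248⁴)/32 = 7.239×10^-4 m⁴.
τ_max = T·r/J = 68030 × 0.163 / 7.239×10^-4 = 1.527×10^7 Pa.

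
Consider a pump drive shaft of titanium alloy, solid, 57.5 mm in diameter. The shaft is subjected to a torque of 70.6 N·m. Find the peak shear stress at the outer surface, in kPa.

1890 kPa

J = πd⁴/32 = π(0.0575)⁴/32 = 1.073×10^-6 m⁴.
τ_max = T·r/J = 70.60 × 0.0288 / 1.073×10^-6 = 1.891×10^6 Pa.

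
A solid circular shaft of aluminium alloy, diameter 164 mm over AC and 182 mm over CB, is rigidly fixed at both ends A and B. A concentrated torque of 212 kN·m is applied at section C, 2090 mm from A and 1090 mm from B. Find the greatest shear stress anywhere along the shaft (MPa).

133 MPa

Compatibility: T_A·a/J_AC = T_B·b/J_CB with T_A + T_B = T₀.
J_AC = 7.10×10^-5 m⁴, J_CB = 1.08×10^-4 m⁴, so T_A = T₀·(J_AC/a)/((J_AC/a)+(J_CB/b)) = 54240 N·m, T_B = 157800 N·m.
τ in each portion: τ_AC = 6.26×10^7 Pa, τ_CB = 1.33×10^8 Pa; maximum is in CB.
τ_max = T_CB·r/J = 157800·0.0910/1.08×10^-4 = 1.333×10^8 Pa.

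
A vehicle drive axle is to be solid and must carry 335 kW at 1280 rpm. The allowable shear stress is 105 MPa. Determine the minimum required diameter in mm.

49.5 mm

ω = 2π·1280/60 = 134.0 rad/s, so T = P/ω = 335×10³ / 134.0 = 2499 N·m.
For a solid shaft τ_max = 16T/(πd³), so d = (16T/(π τ_allow))^(1/3) = (16·2499/(π·1.05×10^8))^(1/3) = 0.04949 m.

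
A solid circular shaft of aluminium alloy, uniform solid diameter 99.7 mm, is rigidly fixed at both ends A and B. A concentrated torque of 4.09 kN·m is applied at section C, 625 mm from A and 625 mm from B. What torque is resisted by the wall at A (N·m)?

2040 N·m

With uniform GJ and both ends fixed, compatibility θ_AC = θ_CB gives T_A·a = T_B·b, together with T_A + T_B = T₀.
T_A = T₀·b/(a+b) = 4090·625/1250 = 2045 N·m; T_B = 2045 N·m.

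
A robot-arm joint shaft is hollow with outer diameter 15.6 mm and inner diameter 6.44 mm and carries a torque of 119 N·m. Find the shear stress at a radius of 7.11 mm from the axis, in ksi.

21.7 ksi

J = π(d_o⁴ − d_i⁴)/32 = π(0.0156⁴ − 0.00644⁴)/32 = 5.645×10^-9 m⁴.
Shear stress varies linearly with radius: τ = T·r/J = 119.0 × 0.00711 / 5.645×10^-9 = 1.499×10^8 Pa.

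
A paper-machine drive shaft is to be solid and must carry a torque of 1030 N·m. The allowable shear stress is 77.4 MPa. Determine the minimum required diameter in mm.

For a solid shaft τ_max = 16T/(πd³), so d = (16T/(π τ_allow))^(1/3) = (16·1030/(π·7.74×10^7))^(1/3) = 0.04077 m.

40.8 mm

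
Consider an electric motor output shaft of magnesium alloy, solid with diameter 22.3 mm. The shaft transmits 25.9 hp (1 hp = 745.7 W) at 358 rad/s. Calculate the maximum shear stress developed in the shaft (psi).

3590 psi

ω = 358 rad/s, so T = P/ω = 25.9×745.7 / 358.0 = 53.95 N·m.
J = πd⁴/32 = π(0.0223)⁴/32 = 2.428×10^-8 m⁴.
τ_max = T·r/J = 53.95 × 0.0112 / 2.428×10^-8 = 2.478×10^7 Pa.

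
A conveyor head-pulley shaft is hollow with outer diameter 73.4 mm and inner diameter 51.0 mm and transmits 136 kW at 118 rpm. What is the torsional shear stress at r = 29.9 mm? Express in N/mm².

ω = 2π·118/60 = 12.36 rad/s, so T = P/ω = 136×10³ / 12.36 = 11010 N·m.
J = π(d_o⁴ − d_i⁴)/32 = π(0.0734⁴ − 0.0510⁴)/32 = 2.185×10^-6 m⁴.
Shear stress varies linearly with radius: τ = T·r/J = 11010 × 0.0299 / 2.185×10^-6 = 1.506×10^8 Pa.

151 N/mm²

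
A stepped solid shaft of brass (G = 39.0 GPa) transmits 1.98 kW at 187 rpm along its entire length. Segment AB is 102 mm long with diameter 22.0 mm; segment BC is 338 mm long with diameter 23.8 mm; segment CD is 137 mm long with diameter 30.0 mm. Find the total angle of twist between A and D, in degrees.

2.51°

ω = 2π·187/60 = 19.58 rad/s, so T = P/ω = 1.98×10³ / 19.58 = 101.1 N·m.
J_AB = π(0.0220)⁴/32 = 2.30×10^-8 m⁴; J_BC = π(0.0238)⁴/32 = 3.15×10^-8 m⁴; J_CD = π(0.0300)⁴/32 = 7.95×10^-8 m⁴.
θ = (T/G)·Σ L_i/J_i = (101.1/39.0×10⁹)·(0.102/2.30×10^-8 + 0.338/3.15×10^-8 + 0.137/7.95×10^-8) = 0.04378 rad.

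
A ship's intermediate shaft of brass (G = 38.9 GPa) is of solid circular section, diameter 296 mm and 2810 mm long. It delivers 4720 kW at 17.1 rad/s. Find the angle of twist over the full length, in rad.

0.0265 rad

ω = 17.1 rad/s, so T = P/ω = 4720×10³ / 17.10 = 276000 N·m.
J = πd⁴/32 = π(0.296)⁴/32 = 7.536×10^-4 m⁴.
θ = T·L/(G·J) = 276000 × 2.81 / (38.9×10⁹ × 7.536×10^-4) = 0.02646 rad.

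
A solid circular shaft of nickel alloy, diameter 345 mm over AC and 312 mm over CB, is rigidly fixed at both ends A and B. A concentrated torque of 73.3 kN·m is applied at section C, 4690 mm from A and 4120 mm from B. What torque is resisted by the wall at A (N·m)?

Compatibility: T_A·a/J_AC = T_B·b/J_CB with T_A + T_B = T₀.
J_AC = 1.39×10^-3 m⁴, J_CB = 9.30×10^-4 m⁴, so T_A = T₀·(J_AC/a)/((J_AC/a)+(J_CB/b)) = 41610 N·m, T_B = 31690 N·m.

41600 N·m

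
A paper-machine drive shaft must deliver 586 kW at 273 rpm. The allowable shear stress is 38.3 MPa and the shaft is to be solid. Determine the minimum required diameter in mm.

140 mm

ω = 2π·273/60 = 28.59 rad/s, so T = P/ω = 586×10³ / 28.59 = 20500 N·m.
For a solid shaft τ_max = 16T/(πd³), so d = (16T/(π τ_allow))^(1/3) = (16·20500/(π·3.83×10^7))^(1/3) = 0.1397 m.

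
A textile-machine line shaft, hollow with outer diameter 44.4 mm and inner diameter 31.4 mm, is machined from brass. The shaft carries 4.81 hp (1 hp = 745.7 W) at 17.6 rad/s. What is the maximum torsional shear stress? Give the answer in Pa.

1.58e7 Pa

ω = 17.6 rad/s, so T = P/ω = 4.81×745.7 / 17.60 = 203.8 N·m.
J = π(d_o⁴ − d_i⁴)/32 = π(0.0444⁴ − 0.0314⁴)/32 = 2.861×10^-7 m⁴.
τ_max = T·r/J = 203.8 × 0.0222 / 2.861×10^-7 = 1.581×10^7 Pa.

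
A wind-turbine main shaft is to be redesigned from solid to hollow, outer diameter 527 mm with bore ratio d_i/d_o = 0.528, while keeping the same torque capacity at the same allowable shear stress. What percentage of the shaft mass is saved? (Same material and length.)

Equal τ_max and T ⇒ the solid shaft needs d_s³ = d_o³(1−k⁴), so d_s = 527·(1−0.528⁴)^(1/3) = 513.0 mm.
Area ratio A_h/A_s = d_o²(1−k²)/d_s² = (1−k²)/(1−k⁴)^(2/3) = 0.7612.
Mass saving = 1 − 0.7612 = 23.9 %.

23.9 %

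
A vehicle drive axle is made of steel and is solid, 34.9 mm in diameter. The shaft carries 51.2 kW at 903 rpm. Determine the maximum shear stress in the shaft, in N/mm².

64.9 N/mm²

ω = 2π·903/60 = 94.56 rad/s, so T = P/ω = 51.2×10³ / 94.56 = 541.4 N·m.
J = πd⁴/32 = π(0.0349)⁴/32 = 1.456×10^-7 m⁴.
τ_max = T·r/J = 541.4 × 0.0175 / 1.456×10^-7 = 6.487×10^7 Pa.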